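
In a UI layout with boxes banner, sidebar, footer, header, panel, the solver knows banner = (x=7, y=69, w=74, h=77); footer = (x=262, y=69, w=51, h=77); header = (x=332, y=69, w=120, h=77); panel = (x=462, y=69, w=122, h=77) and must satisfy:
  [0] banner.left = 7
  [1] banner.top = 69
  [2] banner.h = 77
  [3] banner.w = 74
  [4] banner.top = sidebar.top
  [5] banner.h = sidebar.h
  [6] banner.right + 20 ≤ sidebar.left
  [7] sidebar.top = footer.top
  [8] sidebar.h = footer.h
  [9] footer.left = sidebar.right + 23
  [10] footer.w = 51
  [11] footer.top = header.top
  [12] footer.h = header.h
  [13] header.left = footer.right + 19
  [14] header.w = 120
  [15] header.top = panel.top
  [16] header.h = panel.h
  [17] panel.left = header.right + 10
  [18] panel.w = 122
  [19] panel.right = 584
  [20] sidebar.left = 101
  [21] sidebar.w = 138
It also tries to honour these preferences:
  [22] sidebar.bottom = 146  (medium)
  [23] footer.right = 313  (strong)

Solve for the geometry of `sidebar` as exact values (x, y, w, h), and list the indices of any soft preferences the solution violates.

sidebar = (x=101, y=69, w=138, h=77)
violated soft preferences: none

1. sidebar.y = 69  [banner.top = sidebar.top]
2. sidebar.h = 77  [banner.h = sidebar.h]
3. sidebar.x = 101  [sidebar.left = 101]
4. sidebar.w = 138  [sidebar.w = 138]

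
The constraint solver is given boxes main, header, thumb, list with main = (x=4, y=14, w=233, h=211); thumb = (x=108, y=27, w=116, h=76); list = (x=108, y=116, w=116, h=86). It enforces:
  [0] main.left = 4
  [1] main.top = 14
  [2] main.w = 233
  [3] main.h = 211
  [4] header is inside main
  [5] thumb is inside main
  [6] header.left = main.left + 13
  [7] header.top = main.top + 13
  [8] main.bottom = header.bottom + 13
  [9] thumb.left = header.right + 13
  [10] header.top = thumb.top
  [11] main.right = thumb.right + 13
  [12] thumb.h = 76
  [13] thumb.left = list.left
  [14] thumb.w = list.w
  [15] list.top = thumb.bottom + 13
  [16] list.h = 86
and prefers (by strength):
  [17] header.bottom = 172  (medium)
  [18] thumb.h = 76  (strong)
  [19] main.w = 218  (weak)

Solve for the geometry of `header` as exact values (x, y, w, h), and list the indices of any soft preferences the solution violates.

1. header.x = 17  [header.left = main.left + 13]
2. header.y = 27  [header.top = main.top + 13]
3. header.h = 185  [main.bottom = header.bottom + 13]
4. header.w = 78  [thumb.left = header.right + 13]

header = (x=17, y=27, w=78, h=185)
violated soft preferences: 17, 19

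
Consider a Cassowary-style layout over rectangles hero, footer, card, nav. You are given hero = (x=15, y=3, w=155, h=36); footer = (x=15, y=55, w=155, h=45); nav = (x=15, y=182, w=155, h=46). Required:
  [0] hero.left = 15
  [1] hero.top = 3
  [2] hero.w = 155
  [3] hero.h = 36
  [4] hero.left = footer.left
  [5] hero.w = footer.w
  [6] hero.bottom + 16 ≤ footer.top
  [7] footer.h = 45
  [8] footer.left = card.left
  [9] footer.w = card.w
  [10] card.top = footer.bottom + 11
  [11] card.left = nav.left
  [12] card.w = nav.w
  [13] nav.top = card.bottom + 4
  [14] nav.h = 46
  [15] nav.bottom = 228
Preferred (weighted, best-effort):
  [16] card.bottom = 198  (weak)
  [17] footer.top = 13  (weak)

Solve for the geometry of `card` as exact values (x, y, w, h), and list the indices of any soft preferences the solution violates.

1. card.x = 15  [footer.left = card.left]
2. card.w = 155  [footer.w = card.w]
3. card.y = 111  [card.top = footer.bottom + 11]
4. card.h = 67  [nav.top = card.bottom + 4]

card = (x=15, y=111, w=155, h=67)
violated soft preferences: 16, 17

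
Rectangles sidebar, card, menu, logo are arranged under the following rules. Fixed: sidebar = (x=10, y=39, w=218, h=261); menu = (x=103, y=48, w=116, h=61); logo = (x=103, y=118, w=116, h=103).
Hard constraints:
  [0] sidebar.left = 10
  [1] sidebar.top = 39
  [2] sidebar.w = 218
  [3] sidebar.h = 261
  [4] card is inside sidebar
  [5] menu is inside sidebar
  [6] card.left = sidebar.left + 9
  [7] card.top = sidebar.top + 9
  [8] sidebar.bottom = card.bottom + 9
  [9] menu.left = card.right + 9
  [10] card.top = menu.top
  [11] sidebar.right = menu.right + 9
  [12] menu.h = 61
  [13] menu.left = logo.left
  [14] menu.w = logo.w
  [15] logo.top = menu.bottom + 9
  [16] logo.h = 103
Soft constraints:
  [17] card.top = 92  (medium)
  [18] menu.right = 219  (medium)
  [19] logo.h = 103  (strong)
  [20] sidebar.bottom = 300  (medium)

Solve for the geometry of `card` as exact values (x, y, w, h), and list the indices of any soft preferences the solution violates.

card = (x=19, y=48, w=75, h=243)
violated soft preferences: 17

1. card.x = 19  [card.left = sidebar.left + 9]
2. card.y = 48  [card.top = sidebar.top + 9]
3. card.h = 243  [sidebar.bottom = card.bottom + 9]
4. card.w = 75  [menu.left = card.right + 9]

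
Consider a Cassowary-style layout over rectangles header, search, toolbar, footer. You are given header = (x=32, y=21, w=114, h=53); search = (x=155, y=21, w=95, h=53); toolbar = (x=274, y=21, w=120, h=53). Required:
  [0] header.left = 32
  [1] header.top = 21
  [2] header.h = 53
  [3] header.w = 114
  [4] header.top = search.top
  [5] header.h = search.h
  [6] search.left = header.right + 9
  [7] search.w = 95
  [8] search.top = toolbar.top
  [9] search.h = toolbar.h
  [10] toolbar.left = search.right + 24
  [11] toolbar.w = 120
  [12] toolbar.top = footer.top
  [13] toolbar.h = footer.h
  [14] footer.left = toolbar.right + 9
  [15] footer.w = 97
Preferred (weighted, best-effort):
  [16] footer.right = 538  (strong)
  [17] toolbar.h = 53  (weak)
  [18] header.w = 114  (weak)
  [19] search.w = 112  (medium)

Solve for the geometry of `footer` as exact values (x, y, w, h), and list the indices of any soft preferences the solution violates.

footer = (x=403, y=21, w=97, h=53)
violated soft preferences: 16, 19

1. footer.y = 21  [toolbar.top = footer.top]
2. footer.h = 53  [toolbar.h = footer.h]
3. footer.x = 403  [footer.left = toolbar.right + 9]
4. footer.w = 97  [footer.w = 97]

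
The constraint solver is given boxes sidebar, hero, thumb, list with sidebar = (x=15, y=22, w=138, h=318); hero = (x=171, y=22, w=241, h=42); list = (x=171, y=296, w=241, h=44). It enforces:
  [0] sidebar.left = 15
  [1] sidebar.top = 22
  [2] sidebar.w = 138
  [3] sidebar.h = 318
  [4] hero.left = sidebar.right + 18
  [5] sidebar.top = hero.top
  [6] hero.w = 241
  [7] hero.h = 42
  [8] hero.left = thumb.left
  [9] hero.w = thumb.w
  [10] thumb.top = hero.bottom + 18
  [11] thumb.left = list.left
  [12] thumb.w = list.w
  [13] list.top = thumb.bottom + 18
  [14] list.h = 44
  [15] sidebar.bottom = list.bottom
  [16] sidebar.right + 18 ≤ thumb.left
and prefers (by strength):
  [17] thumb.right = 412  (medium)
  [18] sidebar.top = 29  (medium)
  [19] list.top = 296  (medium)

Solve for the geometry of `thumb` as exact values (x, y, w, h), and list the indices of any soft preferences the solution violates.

1. thumb.x = 171  [hero.left = thumb.left]
2. thumb.w = 241  [hero.w = thumb.w]
3. thumb.y = 82  [thumb.top = hero.bottom + 18]
4. thumb.h = 196  [list.top = thumb.bottom + 18]

thumb = (x=171, y=82, w=241, h=196)
violated soft preferences: 18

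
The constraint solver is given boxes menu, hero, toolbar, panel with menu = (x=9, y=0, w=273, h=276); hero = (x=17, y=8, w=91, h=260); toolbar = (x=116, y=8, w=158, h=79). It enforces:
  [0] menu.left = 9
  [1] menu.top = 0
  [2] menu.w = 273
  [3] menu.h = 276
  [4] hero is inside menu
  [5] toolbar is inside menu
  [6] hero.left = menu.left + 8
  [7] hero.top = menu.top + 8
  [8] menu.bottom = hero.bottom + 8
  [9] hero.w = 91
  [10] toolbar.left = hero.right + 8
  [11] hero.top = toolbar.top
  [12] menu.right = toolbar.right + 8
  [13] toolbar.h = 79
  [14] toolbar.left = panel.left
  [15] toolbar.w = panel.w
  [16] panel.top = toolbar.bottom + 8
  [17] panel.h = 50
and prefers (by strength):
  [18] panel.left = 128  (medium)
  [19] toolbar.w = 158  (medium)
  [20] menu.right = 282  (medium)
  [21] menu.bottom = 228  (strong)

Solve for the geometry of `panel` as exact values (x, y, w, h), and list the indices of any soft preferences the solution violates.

1. panel.x = 116  [toolbar.left = panel.left]
2. panel.w = 158  [toolbar.w = panel.w]
3. panel.y = 95  [panel.top = toolbar.bottom + 8]
4. panel.h = 50  [panel.h = 50]

panel = (x=116, y=95, w=158, h=50)
violated soft preferences: 18, 21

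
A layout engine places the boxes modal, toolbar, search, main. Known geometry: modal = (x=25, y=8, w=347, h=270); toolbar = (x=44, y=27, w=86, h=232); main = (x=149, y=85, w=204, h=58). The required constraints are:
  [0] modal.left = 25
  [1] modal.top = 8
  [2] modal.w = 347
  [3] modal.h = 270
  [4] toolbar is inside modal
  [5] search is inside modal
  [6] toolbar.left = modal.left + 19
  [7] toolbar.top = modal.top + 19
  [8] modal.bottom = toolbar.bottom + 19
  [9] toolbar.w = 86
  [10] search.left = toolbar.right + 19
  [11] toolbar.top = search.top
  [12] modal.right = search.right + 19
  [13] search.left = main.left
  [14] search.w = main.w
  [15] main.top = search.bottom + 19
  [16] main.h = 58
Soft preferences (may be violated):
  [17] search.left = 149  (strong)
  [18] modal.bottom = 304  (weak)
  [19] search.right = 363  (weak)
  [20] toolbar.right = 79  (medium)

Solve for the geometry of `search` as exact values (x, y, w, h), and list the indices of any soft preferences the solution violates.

1. search.x = 149  [search.left = toolbar.right + 19]
2. search.y = 27  [toolbar.top = search.top]
3. search.w = 204  [modal.right = search.right + 19]
4. search.h = 39  [main.top = search.bottom + 19]

search = (x=149, y=27, w=204, h=39)
violated soft preferences: 18, 19, 20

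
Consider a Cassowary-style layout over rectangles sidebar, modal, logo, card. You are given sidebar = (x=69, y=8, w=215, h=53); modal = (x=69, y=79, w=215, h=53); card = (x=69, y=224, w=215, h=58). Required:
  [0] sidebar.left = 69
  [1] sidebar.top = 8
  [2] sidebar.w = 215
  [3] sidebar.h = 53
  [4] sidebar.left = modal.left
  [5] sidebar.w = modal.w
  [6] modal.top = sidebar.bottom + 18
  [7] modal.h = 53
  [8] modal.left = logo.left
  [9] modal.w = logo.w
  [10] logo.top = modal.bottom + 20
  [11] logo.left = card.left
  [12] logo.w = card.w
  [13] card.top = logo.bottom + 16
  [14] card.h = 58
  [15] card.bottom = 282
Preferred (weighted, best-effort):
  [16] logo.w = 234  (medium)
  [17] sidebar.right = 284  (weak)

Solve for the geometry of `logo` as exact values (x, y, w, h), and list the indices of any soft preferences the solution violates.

logo = (x=69, y=152, w=215, h=56)
violated soft preferences: 16

1. logo.x = 69  [modal.left = logo.left]
2. logo.w = 215  [modal.w = logo.w]
3. logo.y = 152  [logo.top = modal.bottom + 20]
4. logo.h = 56  [card.top = logo.bottom + 16]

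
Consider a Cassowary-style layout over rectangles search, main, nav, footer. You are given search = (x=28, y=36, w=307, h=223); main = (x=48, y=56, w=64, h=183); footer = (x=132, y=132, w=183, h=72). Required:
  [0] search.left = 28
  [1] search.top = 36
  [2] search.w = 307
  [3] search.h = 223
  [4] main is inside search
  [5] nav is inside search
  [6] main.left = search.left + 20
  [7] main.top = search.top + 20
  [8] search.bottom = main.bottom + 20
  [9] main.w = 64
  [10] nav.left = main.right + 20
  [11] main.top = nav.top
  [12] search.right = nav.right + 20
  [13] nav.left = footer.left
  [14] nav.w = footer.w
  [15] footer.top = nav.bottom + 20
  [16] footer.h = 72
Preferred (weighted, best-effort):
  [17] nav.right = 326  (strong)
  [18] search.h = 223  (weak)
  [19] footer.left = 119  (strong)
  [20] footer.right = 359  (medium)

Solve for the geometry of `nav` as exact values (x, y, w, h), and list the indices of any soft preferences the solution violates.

nav = (x=132, y=56, w=183, h=56)
violated soft preferences: 17, 19, 20

1. nav.x = 132  [nav.left = main.right + 20]
2. nav.y = 56  [main.top = nav.top]
3. nav.w = 183  [search.right = nav.right + 20]
4. nav.h = 56  [footer.top = nav.bottom + 20]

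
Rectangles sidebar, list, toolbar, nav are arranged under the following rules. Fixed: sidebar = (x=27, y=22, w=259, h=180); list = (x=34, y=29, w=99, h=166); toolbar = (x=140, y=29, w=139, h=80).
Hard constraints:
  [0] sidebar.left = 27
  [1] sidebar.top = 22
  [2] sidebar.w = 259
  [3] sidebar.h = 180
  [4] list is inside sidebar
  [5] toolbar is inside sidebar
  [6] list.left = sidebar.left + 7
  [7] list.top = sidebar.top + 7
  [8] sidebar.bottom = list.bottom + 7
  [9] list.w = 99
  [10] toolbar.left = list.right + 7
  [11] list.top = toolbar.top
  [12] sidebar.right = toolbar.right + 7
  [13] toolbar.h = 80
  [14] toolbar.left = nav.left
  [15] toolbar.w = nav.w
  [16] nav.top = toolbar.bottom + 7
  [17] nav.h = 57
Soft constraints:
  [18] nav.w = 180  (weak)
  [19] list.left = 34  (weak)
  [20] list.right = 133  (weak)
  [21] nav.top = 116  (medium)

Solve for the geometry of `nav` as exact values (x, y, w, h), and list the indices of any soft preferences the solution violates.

1. nav.x = 140  [toolbar.left = nav.left]
2. nav.w = 139  [toolbar.w = nav.w]
3. nav.y = 116  [nav.top = toolbar.bottom + 7]
4. nav.h = 57  [nav.h = 57]

nav = (x=140, y=116, w=139, h=57)
violated soft preferences: 18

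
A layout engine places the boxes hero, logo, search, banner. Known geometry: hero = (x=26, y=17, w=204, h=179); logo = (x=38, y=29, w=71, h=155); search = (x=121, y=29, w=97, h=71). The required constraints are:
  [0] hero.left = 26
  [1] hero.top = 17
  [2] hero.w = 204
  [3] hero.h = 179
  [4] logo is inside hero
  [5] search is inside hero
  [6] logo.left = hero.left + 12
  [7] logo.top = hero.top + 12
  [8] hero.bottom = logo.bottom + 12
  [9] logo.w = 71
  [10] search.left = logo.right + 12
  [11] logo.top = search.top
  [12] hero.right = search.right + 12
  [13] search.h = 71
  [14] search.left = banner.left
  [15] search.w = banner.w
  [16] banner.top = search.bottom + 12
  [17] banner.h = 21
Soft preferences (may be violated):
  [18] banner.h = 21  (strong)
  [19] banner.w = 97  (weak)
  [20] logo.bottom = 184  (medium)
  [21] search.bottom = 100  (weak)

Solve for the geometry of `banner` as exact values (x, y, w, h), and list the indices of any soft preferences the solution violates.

banner = (x=121, y=112, w=97, h=21)
violated soft preferences: none

1. banner.x = 121  [search.left = banner.left]
2. banner.w = 97  [search.w = banner.w]
3. banner.y = 112  [banner.top = search.bottom + 12]
4. banner.h = 21  [banner.h = 21]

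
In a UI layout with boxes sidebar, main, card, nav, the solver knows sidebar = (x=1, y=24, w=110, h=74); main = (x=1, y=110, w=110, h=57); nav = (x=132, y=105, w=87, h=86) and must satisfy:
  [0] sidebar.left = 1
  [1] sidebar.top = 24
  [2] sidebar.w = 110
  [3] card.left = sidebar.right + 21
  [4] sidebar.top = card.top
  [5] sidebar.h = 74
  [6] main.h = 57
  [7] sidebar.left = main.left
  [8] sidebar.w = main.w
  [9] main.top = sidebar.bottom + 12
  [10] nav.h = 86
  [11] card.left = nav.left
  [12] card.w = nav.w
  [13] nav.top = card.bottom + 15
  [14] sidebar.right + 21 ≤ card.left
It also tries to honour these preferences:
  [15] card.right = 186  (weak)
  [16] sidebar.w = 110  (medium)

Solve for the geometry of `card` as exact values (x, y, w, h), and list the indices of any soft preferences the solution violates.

card = (x=132, y=24, w=87, h=66)
violated soft preferences: 15

1. card.x = 132  [card.left = sidebar.right + 21]
2. card.y = 24  [sidebar.top = card.top]
3. card.w = 87  [card.w = nav.w]
4. card.h = 66  [nav.top = card.bottom + 15]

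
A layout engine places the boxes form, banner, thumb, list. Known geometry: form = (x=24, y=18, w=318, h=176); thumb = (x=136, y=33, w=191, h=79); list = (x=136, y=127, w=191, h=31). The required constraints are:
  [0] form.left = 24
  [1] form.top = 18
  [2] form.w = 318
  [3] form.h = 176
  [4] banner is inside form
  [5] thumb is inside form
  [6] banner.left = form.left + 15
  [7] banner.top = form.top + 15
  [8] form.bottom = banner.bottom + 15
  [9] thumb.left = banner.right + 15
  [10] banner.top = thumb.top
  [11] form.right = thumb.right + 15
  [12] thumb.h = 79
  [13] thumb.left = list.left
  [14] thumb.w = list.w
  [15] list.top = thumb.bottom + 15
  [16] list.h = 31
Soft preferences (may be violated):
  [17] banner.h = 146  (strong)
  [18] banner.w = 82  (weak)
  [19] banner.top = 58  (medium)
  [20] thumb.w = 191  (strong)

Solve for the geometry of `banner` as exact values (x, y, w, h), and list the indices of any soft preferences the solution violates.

1. banner.x = 39  [banner.left = form.left + 15]
2. banner.y = 33  [banner.top = form.top + 15]
3. banner.h = 146  [form.bottom = banner.bottom + 15]
4. banner.w = 82  [thumb.left = banner.right + 15]

banner = (x=39, y=33, w=82, h=146)
violated soft preferences: 19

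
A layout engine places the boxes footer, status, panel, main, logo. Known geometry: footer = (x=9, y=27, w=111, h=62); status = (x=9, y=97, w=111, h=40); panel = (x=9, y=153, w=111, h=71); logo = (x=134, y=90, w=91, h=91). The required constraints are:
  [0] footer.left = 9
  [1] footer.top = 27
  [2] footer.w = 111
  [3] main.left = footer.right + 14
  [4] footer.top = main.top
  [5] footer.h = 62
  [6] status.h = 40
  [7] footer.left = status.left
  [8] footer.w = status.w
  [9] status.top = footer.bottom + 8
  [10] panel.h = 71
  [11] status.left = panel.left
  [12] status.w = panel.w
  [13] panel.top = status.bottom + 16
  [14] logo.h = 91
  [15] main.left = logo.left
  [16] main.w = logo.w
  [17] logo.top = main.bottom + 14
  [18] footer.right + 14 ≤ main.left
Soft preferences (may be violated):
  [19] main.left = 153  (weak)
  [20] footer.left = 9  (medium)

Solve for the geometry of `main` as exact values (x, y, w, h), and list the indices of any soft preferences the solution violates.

1. main.x = 134  [main.left = footer.right + 14]
2. main.y = 27  [footer.top = main.top]
3. main.w = 91  [main.w = logo.w]
4. main.h = 49  [logo.top = main.bottom + 14]

main = (x=134, y=27, w=91, h=49)
violated soft preferences: 19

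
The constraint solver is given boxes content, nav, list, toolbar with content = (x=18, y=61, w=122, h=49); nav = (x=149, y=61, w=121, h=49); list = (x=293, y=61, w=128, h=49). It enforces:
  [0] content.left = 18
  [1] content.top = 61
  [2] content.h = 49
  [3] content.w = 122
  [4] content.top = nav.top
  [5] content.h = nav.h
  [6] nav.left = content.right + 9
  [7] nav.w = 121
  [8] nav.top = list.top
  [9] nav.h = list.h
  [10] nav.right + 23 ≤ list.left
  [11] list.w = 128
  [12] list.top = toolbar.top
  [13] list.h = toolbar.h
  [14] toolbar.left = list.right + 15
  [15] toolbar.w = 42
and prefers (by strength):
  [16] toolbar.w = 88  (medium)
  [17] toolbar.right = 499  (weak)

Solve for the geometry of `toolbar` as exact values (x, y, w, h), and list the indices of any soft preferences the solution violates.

1. toolbar.y = 61  [list.top = toolbar.top]
2. toolbar.h = 49  [list.h = toolbar.h]
3. toolbar.x = 436  [toolbar.left = list.right + 15]
4. toolbar.w = 42  [toolbar.w = 42]

toolbar = (x=436, y=61, w=42, h=49)
violated soft preferences: 16, 17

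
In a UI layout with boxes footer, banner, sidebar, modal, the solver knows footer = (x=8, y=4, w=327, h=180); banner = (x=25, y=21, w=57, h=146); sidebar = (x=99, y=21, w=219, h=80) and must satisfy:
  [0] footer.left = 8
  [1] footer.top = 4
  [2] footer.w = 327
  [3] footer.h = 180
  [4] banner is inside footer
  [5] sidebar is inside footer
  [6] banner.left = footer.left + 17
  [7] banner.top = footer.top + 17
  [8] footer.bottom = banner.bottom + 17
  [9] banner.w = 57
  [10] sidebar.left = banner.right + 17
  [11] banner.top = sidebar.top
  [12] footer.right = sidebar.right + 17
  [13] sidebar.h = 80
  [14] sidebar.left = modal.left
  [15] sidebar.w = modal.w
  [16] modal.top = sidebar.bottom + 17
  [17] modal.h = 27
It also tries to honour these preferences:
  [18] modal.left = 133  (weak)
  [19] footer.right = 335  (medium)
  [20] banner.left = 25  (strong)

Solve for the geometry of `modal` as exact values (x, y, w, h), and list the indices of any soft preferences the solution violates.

1. modal.x = 99  [sidebar.left = modal.left]
2. modal.w = 219  [sidebar.w = modal.w]
3. modal.y = 118  [modal.top = sidebar.bottom + 17]
4. modal.h = 27  [modal.h = 27]

modal = (x=99, y=118, w=219, h=27)
violated soft preferences: 18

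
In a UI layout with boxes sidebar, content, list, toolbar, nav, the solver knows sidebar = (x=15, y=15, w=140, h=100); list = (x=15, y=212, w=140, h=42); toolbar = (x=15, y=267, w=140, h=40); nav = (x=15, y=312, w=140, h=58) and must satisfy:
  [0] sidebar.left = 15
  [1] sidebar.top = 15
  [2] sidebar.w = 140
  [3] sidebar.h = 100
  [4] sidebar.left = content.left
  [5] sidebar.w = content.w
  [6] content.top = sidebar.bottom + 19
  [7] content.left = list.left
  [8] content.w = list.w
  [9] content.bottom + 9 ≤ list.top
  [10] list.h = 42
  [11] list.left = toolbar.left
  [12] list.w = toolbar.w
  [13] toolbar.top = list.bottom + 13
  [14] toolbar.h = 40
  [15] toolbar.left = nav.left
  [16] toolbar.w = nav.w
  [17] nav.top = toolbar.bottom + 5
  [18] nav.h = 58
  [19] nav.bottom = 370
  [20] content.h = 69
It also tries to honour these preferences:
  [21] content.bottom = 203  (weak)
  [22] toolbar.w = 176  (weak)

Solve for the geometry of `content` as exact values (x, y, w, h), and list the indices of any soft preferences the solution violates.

content = (x=15, y=134, w=140, h=69)
violated soft preferences: 22

1. content.x = 15  [sidebar.left = content.left]
2. content.w = 140  [sidebar.w = content.w]
3. content.y = 134  [content.top = sidebar.bottom + 19]
4. content.h = 69  [content.h = 69]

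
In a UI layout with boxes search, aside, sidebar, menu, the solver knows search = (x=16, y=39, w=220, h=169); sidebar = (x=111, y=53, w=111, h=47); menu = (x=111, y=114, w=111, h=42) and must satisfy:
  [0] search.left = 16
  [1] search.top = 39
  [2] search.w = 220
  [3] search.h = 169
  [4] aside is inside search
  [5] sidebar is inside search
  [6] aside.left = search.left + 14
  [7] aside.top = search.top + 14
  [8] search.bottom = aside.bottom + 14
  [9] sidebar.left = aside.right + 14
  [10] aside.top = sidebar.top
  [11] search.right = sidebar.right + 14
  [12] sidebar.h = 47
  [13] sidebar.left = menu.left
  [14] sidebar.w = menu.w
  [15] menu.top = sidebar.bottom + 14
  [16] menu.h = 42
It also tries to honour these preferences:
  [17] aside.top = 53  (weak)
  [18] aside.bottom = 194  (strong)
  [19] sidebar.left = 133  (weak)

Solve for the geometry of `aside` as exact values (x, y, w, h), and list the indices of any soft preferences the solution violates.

1. aside.x = 30  [aside.left = search.left + 14]
2. aside.y = 53  [aside.top = search.top + 14]
3. aside.h = 141  [search.bottom = aside.bottom + 14]
4. aside.w = 67  [sidebar.left = aside.right + 14]

aside = (x=30, y=53, w=67, h=141)
violated soft preferences: 19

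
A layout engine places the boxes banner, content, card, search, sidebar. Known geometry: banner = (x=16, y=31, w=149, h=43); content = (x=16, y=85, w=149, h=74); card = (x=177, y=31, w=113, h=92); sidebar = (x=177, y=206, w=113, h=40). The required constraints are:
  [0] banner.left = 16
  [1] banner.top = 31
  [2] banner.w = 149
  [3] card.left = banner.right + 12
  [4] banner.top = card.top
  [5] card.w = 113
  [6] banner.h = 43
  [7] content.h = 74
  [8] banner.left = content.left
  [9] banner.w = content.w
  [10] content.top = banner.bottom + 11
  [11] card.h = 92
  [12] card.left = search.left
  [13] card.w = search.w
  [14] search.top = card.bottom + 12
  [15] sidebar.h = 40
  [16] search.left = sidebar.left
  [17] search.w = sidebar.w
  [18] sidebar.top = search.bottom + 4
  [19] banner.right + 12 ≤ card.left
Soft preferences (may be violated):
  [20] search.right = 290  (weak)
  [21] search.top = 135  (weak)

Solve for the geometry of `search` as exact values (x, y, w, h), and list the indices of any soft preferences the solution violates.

1. search.x = 177  [card.left = search.left]
2. search.w = 113  [card.w = search.w]
3. search.y = 135  [search.top = card.bottom + 12]
4. search.h = 67  [sidebar.top = search.bottom + 4]

search = (x=177, y=135, w=113, h=67)
violated soft preferences: none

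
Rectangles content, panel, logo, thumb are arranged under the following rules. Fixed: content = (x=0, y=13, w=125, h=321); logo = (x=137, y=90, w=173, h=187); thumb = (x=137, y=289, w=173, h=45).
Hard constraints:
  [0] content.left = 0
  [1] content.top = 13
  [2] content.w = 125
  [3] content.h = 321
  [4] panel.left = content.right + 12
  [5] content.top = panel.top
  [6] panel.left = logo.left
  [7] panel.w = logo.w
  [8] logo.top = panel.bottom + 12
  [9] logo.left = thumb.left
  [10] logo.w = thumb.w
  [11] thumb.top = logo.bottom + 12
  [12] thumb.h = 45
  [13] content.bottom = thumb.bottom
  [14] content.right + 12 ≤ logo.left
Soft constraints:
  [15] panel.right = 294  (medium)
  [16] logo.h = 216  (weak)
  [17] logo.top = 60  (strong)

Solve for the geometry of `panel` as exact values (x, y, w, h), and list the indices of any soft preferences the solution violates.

panel = (x=137, y=13, w=173, h=65)
violated soft preferences: 15, 16, 17

1. panel.x = 137  [panel.left = content.right + 12]
2. panel.y = 13  [content.top = panel.top]
3. panel.w = 173  [panel.w = logo.w]
4. panel.h = 65  [logo.top = panel.bottom + 12]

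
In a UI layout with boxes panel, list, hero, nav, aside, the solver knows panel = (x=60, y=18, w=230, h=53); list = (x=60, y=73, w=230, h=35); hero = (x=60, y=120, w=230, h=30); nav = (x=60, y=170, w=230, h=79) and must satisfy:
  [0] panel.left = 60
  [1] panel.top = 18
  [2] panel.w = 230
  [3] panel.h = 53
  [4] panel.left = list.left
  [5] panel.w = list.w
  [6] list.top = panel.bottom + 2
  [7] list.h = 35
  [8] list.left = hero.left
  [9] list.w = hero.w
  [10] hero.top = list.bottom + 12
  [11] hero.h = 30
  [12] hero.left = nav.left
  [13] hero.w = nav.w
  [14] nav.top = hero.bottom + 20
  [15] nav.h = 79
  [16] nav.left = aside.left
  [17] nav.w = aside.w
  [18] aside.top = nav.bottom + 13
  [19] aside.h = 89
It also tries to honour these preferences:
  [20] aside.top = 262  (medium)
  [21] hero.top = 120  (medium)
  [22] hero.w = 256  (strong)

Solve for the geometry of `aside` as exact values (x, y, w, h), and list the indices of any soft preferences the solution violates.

1. aside.x = 60  [nav.left = aside.left]
2. aside.w = 230  [nav.w = aside.w]
3. aside.y = 262  [aside.top = nav.bottom + 13]
4. aside.h = 89  [aside.h = 89]

aside = (x=60, y=262, w=230, h=89)
violated soft preferences: 22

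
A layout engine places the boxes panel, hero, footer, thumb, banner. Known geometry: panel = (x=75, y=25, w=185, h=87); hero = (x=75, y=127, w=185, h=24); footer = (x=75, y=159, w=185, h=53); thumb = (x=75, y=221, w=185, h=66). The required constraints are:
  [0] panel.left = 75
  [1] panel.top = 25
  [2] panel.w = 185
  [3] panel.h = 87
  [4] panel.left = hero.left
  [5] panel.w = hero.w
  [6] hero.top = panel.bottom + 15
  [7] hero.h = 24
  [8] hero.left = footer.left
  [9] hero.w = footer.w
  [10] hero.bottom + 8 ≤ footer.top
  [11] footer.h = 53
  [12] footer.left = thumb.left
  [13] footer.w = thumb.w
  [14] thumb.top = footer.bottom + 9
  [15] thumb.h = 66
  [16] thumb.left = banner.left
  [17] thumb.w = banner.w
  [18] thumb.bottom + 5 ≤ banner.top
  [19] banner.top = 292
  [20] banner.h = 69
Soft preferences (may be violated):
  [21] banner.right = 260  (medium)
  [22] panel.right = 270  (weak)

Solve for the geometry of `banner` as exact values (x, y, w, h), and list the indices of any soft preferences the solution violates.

1. banner.x = 75  [thumb.left = banner.left]
2. banner.w = 185  [thumb.w = banner.w]
3. banner.y = 292  [banner.top = 292]
4. banner.h = 69  [banner.h = 69]

banner = (x=75, y=292, w=185, h=69)
violated soft preferences: 22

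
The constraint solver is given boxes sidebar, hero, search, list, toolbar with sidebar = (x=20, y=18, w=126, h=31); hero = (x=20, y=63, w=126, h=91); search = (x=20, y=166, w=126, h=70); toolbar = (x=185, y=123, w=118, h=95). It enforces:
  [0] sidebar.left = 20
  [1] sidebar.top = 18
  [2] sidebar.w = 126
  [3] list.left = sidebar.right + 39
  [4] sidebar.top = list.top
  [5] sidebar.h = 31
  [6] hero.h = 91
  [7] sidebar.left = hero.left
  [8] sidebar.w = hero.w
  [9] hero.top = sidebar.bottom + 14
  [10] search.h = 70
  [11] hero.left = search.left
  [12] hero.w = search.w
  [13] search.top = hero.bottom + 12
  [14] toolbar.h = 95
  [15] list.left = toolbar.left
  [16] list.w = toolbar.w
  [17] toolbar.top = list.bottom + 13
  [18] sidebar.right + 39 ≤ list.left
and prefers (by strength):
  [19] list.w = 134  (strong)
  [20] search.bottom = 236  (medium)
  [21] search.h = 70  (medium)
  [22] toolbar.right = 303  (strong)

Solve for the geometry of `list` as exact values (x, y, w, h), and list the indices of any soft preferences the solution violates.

1. list.x = 185  [list.left = sidebar.right + 39]
2. list.y = 18  [sidebar.top = list.top]
3. list.w = 118  [list.w = toolbar.w]
4. list.h = 92  [toolbar.top = list.bottom + 13]

list = (x=185, y=18, w=118, h=92)
violated soft preferences: 19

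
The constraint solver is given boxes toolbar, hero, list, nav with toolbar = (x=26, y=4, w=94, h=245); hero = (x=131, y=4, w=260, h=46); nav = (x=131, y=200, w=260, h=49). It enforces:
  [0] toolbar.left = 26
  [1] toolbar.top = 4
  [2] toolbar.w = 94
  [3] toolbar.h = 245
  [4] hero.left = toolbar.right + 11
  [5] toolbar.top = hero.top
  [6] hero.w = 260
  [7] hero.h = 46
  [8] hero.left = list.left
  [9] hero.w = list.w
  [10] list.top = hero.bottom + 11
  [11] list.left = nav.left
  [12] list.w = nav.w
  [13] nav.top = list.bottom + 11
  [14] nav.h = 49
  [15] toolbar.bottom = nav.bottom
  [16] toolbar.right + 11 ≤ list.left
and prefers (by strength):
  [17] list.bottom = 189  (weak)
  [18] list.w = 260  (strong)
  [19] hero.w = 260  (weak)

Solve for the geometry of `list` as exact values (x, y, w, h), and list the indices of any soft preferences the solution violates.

list = (x=131, y=61, w=260, h=128)
violated soft preferences: none

1. list.x = 131  [hero.left = list.left]
2. list.w = 260  [hero.w = list.w]
3. list.y = 61  [list.top = hero.bottom + 11]
4. list.h = 128  [nav.top = list.bottom + 11]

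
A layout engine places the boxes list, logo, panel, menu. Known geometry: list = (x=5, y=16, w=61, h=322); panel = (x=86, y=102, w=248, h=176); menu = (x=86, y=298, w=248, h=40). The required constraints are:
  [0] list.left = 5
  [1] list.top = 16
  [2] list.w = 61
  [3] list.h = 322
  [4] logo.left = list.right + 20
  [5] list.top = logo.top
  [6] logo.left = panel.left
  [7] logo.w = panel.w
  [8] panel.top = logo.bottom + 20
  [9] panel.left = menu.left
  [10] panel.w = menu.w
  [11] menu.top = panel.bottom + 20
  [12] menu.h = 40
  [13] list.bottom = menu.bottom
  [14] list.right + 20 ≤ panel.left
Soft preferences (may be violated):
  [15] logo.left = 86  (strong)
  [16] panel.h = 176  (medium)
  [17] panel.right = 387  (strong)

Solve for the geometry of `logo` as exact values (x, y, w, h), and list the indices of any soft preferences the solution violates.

logo = (x=86, y=16, w=248, h=66)
violated soft preferences: 17

1. logo.x = 86  [logo.left = list.right + 20]
2. logo.y = 16  [list.top = logo.top]
3. logo.w = 248  [logo.w = panel.w]
4. logo.h = 66  [panel.top = logo.bottom + 20]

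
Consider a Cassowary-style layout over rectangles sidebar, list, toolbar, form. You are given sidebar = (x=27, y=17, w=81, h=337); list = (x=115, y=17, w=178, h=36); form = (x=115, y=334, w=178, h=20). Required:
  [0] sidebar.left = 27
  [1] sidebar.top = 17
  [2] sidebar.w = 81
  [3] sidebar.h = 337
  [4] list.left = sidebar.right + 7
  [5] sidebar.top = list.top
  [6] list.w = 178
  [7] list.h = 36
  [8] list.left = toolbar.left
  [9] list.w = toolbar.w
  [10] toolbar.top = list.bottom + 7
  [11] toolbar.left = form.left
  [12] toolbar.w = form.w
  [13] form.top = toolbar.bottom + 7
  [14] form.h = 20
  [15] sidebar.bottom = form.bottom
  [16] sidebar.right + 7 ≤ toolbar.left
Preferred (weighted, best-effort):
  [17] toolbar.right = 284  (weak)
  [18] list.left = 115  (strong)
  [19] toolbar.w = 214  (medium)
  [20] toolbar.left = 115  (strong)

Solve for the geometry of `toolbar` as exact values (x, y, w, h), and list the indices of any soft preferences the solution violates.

toolbar = (x=115, y=60, w=178, h=267)
violated soft preferences: 17, 19

1. toolbar.x = 115  [list.left = toolbar.left]
2. toolbar.w = 178  [list.w = toolbar.w]
3. toolbar.y = 60  [toolbar.top = list.bottom + 7]
4. toolbar.h = 267  [form.top = toolbar.bottom + 7]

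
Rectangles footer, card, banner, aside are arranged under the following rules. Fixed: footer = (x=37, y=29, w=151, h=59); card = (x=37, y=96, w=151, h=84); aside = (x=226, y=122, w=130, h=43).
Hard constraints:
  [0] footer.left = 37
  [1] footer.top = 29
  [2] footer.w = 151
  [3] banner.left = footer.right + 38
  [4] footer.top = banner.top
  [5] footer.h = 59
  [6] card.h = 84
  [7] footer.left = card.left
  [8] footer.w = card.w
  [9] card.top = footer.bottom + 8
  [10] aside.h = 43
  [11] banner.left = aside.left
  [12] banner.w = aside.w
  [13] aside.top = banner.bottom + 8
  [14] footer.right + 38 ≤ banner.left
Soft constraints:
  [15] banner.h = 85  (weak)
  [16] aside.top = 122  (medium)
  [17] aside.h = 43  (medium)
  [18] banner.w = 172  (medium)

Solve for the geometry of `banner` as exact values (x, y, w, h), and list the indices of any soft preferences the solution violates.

banner = (x=226, y=29, w=130, h=85)
violated soft preferences: 18

1. banner.x = 226  [banner.left = footer.right + 38]
2. banner.y = 29  [footer.top = banner.top]
3. banner.w = 130  [banner.w = aside.w]
4. banner.h = 85  [aside.top = banner.bottom + 8]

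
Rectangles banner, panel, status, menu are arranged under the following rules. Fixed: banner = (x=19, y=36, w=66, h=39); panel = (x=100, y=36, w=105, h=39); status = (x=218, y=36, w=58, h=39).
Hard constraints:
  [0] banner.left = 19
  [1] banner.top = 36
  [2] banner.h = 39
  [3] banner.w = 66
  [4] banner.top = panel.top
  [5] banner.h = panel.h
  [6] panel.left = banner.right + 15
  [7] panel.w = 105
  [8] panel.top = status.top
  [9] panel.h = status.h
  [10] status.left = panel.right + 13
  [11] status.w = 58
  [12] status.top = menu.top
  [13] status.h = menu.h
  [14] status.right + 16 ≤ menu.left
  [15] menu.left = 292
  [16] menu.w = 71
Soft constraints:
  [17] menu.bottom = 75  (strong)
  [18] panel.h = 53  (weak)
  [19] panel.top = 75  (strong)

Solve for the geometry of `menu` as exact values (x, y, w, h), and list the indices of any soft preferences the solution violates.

menu = (x=292, y=36, w=71, h=39)
violated soft preferences: 18, 19

1. menu.y = 36  [status.top = menu.top]
2. menu.h = 39  [status.h = menu.h]
3. menu.x = 292  [menu.left = 292]
4. menu.w = 71  [menu.w = 71]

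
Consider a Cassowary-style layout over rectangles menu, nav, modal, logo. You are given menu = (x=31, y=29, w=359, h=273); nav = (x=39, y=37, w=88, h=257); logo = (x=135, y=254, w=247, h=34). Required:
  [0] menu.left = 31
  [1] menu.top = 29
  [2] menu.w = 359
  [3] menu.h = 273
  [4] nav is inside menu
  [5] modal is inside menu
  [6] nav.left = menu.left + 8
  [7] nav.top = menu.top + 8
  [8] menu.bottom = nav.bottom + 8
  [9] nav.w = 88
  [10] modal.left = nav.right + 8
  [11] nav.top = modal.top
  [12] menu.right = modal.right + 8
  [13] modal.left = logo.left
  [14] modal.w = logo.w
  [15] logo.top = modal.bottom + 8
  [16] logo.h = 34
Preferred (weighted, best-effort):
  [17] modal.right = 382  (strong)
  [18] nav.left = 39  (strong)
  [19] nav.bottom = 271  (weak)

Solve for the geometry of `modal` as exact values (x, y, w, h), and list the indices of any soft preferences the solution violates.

1. modal.x = 135  [modal.left = nav.right + 8]
2. modal.y = 37  [nav.top = modal.top]
3. modal.w = 247  [menu.right = modal.right + 8]
4. modal.h = 209  [logo.top = modal.bottom + 8]

modal = (x=135, y=37, w=247, h=209)
violated soft preferences: 19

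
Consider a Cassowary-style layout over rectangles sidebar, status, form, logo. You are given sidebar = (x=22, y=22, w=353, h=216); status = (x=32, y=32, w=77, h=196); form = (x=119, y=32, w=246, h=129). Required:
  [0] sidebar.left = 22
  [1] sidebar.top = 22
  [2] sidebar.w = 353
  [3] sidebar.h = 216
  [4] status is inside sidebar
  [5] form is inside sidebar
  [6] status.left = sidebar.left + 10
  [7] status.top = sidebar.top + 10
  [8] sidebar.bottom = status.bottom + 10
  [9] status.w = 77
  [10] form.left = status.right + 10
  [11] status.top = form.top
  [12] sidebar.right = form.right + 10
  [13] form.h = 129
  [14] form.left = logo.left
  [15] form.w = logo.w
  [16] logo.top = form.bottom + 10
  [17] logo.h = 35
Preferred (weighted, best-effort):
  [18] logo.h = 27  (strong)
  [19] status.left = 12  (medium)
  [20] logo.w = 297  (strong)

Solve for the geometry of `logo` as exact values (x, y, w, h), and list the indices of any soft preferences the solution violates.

1. logo.x = 119  [form.left = logo.left]
2. logo.w = 246  [form.w = logo.w]
3. logo.y = 171  [logo.top = form.bottom + 10]
4. logo.h = 35  [logo.h = 35]

logo = (x=119, y=171, w=246, h=35)
violated soft preferences: 18, 19, 20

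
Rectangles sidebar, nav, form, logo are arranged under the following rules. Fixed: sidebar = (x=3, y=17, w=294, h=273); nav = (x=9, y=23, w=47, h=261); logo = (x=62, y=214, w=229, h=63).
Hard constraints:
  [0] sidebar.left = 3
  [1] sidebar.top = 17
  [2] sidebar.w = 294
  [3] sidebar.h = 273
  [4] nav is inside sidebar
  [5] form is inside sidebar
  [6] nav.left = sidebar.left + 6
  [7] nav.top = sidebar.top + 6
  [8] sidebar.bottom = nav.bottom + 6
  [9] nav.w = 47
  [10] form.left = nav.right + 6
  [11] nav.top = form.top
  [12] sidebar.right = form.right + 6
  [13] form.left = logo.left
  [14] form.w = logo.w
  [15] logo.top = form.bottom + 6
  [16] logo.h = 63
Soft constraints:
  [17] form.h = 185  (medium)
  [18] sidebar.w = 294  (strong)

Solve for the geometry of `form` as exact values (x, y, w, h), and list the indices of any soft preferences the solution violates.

form = (x=62, y=23, w=229, h=185)
violated soft preferences: none

1. form.x = 62  [form.left = nav.right + 6]
2. form.y = 23  [nav.top = form.top]
3. form.w = 229  [sidebar.right = form.right + 6]
4. form.h = 185  [logo.top = form.bottom + 6]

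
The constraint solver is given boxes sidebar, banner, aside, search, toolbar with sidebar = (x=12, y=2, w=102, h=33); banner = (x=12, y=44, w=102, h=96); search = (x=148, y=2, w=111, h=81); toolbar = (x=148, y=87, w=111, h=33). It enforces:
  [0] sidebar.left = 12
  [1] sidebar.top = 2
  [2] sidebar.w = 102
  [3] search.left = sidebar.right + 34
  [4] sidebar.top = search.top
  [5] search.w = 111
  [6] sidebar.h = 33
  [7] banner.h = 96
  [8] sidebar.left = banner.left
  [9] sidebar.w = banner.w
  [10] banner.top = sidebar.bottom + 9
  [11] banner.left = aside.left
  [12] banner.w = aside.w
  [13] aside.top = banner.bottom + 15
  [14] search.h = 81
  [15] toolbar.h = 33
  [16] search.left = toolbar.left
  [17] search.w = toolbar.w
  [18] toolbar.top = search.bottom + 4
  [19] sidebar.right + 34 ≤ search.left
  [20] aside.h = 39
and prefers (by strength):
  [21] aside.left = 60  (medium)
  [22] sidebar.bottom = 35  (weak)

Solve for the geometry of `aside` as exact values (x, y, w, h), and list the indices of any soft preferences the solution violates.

aside = (x=12, y=155, w=102, h=39)
violated soft preferences: 21

1. aside.x = 12  [banner.left = aside.left]
2. aside.w = 102  [banner.w = aside.w]
3. aside.y = 155  [aside.top = banner.bottom + 15]
4. aside.h = 39  [aside.h = 39]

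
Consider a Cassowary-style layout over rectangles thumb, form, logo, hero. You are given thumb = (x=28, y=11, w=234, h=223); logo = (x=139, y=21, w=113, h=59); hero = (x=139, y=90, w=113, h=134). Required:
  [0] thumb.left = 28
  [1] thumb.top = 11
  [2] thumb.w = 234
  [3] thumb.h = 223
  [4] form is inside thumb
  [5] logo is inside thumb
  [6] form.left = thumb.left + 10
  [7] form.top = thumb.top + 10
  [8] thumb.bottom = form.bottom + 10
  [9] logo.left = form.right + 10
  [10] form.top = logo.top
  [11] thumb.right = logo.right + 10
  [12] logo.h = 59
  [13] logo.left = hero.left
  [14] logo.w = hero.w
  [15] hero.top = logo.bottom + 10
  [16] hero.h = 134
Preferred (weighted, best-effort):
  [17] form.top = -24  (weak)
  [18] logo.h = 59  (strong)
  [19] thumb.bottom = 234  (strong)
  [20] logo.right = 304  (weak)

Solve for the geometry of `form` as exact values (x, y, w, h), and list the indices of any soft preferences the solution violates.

form = (x=38, y=21, w=91, h=203)
violated soft preferences: 17, 20

1. form.x = 38  [form.left = thumb.left + 10]
2. form.y = 21  [form.top = thumb.top + 10]
3. form.h = 203  [thumb.bottom = form.bottom + 10]
4. form.w = 91  [logo.left = form.right + 10]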